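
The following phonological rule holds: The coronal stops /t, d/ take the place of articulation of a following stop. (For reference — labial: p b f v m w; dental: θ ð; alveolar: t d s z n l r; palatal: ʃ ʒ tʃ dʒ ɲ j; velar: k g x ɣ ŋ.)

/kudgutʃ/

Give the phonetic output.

[kuggutʃ]

/d/ before /g/ (velar) → [g]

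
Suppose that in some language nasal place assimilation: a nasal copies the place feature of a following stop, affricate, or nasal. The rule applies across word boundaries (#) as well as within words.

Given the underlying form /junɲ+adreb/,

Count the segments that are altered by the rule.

1

/n/ before /ɲ/ (palatal) → [ɲ]
1 segment changes.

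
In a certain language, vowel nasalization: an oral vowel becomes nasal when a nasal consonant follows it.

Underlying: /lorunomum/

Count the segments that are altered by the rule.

/u/ before nasal /n/ → [ũ]
/o/ before nasal /m/ → [õ]
/u/ before nasal /m/ → [ũ]
3 segments change.

3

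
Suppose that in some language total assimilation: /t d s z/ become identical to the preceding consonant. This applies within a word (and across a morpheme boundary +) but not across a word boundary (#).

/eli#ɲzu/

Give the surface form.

/z/ after /ɲ/ → [ɲ] (total assimilation)

[eli#ɲɲu]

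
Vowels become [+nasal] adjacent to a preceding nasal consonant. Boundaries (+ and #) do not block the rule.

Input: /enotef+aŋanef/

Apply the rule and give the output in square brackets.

/o/ after nasal /n/ → [õ]
/a/ after nasal /ŋ/ → [ã]
/e/ after nasal /n/ → [ẽ]

[enõtef+aŋãnẽf]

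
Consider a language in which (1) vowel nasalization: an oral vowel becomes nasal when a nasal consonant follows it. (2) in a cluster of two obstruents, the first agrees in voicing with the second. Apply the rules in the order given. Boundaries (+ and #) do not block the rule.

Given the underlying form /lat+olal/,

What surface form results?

[lat+olal]

Rule 1: no segment meets the rule's conditions; no change.
After rule 1: lat+olal
Rule 2: no segment meets the rule's conditions; no change.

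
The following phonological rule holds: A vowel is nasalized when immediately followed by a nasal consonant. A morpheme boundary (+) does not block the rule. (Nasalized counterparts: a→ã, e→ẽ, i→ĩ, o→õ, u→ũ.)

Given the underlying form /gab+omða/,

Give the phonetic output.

[gab+õmða]

/o/ before nasal /m/ → [õ]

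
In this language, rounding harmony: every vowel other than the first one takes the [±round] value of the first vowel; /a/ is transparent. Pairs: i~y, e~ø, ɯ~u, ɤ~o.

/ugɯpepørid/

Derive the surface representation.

[ugupøpøryd]

/ɯ/ harmonizes with /u/ ([+round]) → [u]
/e/ harmonizes with /u/ ([+round]) → [ø]
/i/ harmonizes with /u/ ([+round]) → [y]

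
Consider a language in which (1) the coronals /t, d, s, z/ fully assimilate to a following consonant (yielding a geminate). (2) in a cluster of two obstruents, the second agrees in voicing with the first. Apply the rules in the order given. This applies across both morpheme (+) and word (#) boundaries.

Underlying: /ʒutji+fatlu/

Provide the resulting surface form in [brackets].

[ʒujji+fallu]

Rule 1: /t/ before /j/ → [j] (total assimilation)
Rule 1: /t/ before /l/ → [l] (total assimilation)
After rule 1: ʒujji+fallu
Rule 2: no segment meets the rule's conditions; no change.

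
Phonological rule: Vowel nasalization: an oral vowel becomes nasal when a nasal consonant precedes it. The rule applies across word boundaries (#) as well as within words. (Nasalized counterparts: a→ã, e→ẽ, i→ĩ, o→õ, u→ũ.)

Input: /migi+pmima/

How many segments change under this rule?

3

/i/ after nasal /m/ → [ĩ]
/i/ after nasal /m/ → [ĩ]
/a/ after nasal /m/ → [ã]
3 segments change.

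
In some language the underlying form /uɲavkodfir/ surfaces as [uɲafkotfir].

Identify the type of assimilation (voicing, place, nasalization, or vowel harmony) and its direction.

voicing assimilation, regressive

/v/→[f] /d/→[t].
Each target copies a feature from the following segment, so the direction is regressive.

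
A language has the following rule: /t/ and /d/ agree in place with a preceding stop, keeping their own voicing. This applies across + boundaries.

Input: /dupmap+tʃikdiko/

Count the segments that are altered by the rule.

/d/ after /k/ (velar) → [g]
1 segment changes.

1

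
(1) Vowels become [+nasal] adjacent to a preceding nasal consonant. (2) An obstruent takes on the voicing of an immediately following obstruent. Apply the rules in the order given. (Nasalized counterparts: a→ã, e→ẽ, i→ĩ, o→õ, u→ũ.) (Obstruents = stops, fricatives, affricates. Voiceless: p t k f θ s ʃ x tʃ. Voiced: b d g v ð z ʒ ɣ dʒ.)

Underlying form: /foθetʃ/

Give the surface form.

Rule 1: no segment meets the rule's conditions; no change.
After rule 1: foθetʃ
Rule 2: no segment meets the rule's conditions; no change.

[foθetʃ]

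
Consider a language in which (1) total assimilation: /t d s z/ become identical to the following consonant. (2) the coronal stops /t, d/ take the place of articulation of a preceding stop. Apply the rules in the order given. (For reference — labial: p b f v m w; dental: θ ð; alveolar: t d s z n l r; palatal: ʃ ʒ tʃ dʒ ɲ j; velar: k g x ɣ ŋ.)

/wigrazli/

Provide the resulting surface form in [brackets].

Rule 1: /z/ before /l/ → [l] (total assimilation)
After rule 1: wigralli
Rule 2: no segment meets the rule's conditions; no change.

[wigralli]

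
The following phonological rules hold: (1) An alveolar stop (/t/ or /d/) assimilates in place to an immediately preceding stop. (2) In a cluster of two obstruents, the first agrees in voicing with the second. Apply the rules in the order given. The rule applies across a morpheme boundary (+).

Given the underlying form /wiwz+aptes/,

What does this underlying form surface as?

[wiwz+appes]

Rule 1: /t/ after /p/ (labial) → [p]
After rule 1: wiwz+appes
Rule 2: no segment meets the rule's conditions; no change.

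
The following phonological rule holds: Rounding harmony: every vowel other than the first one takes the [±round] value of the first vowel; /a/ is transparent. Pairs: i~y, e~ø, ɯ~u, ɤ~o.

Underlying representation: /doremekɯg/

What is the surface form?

[dorømøkug]

/e/ harmonizes with /o/ ([+round]) → [ø]
/e/ harmonizes with /o/ ([+round]) → [ø]
/ɯ/ harmonizes with /o/ ([+round]) → [u]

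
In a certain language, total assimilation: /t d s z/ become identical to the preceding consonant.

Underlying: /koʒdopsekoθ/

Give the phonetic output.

/d/ after /ʒ/ → [ʒ] (total assimilation)
/s/ after /p/ → [p] (total assimilation)

[koʒʒoppekoθ]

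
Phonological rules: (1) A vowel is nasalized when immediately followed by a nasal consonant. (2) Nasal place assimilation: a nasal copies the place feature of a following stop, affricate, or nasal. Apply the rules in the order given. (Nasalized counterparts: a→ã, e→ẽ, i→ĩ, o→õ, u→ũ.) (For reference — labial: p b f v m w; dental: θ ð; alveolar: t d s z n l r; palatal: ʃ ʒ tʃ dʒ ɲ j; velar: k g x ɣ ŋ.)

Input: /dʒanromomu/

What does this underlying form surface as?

[dʒãnrõmõmu]

Rule 1: /a/ before nasal /n/ → [ã]
Rule 1: /o/ before nasal /m/ → [õ]
Rule 1: /o/ before nasal /m/ → [õ]
After rule 1: dʒãnrõmõmu
Rule 2: no segment meets the rule's conditions; no change.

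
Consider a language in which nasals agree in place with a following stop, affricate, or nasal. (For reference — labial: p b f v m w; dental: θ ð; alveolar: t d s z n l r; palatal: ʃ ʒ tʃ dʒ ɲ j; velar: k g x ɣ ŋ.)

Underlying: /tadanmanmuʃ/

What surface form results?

/n/ before /m/ (labial) → [m]
/n/ before /m/ (labial) → [m]

[tadammammuʃ]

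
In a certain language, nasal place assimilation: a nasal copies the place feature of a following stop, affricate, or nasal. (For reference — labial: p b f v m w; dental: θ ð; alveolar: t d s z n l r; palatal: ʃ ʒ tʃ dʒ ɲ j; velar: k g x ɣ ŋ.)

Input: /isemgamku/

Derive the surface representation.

[iseŋgaŋku]

/m/ before /g/ (velar) → [ŋ]
/m/ before /k/ (velar) → [ŋ]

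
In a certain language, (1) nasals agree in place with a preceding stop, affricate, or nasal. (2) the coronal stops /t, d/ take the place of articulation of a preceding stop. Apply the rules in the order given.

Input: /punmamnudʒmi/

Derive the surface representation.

Rule 1: /m/ after /n/ (alveolar) → [n]
Rule 1: /n/ after /m/ (labial) → [m]
Rule 1: /m/ after /dʒ/ (palatal) → [ɲ]
After rule 1: punnammudʒɲi
Rule 2: no segment meets the rule's conditions; no change.

[punnammudʒɲi]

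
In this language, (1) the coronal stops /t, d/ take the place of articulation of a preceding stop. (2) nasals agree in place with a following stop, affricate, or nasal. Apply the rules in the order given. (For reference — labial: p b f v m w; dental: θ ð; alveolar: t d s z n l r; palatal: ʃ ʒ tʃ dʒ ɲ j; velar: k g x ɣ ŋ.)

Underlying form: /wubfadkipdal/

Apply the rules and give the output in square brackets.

Rule 1: /d/ after /p/ (labial) → [b]
After rule 1: wubfadkipbal
Rule 2: no segment meets the rule's conditions; no change.

[wubfadkipbal]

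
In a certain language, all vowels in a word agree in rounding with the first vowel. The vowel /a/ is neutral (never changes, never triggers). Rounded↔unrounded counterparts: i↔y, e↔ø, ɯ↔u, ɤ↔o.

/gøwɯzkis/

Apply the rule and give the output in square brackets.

[gøwuzkys]

/ɯ/ harmonizes with /ø/ ([+round]) → [u]
/i/ harmonizes with /ø/ ([+round]) → [y]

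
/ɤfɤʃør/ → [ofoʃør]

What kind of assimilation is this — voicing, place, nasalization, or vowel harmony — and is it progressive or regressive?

/ɤ/→[o] /ɤ/→[o].
Vowels agree with the last vowel, so the harmony is regressive.

vowel harmony, regressive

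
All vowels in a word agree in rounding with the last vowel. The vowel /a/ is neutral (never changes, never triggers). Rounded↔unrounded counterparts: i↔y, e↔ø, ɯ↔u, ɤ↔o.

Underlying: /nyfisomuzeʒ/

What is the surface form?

[nifisɤmɯzeʒ]

/y/ harmonizes with /e/ ([-round]) → [i]
/o/ harmonizes with /e/ ([-round]) → [ɤ]
/u/ harmonizes with /e/ ([-round]) → [ɯ]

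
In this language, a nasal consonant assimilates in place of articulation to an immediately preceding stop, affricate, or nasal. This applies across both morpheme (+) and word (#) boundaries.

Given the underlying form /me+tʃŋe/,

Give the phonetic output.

/ŋ/ after /tʃ/ (palatal) → [ɲ]

[me+tʃɲe]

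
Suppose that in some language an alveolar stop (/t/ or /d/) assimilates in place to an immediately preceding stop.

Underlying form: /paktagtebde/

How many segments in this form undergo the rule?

3

/t/ after /k/ (velar) → [k]
/t/ after /g/ (velar) → [k]
/d/ after /b/ (labial) → [b]
3 segments change.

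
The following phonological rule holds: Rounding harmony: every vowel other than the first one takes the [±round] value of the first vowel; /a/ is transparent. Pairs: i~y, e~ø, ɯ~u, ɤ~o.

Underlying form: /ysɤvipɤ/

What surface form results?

/ɤ/ harmonizes with /y/ ([+round]) → [o]
/i/ harmonizes with /y/ ([+round]) → [y]
/ɤ/ harmonizes with /y/ ([+round]) → [o]

[ysovypo]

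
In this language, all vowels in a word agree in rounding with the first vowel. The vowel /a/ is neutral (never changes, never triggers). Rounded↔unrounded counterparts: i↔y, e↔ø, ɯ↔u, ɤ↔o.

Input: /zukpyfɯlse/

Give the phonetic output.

[zukpyfulsø]

/ɯ/ harmonizes with /u/ ([+round]) → [u]
/e/ harmonizes with /u/ ([+round]) → [ø]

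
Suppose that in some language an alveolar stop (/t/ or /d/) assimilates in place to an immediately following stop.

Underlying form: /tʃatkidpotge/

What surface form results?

/t/ before /k/ (velar) → [k]
/d/ before /p/ (labial) → [b]
/t/ before /g/ (velar) → [k]

[tʃakkibpokge]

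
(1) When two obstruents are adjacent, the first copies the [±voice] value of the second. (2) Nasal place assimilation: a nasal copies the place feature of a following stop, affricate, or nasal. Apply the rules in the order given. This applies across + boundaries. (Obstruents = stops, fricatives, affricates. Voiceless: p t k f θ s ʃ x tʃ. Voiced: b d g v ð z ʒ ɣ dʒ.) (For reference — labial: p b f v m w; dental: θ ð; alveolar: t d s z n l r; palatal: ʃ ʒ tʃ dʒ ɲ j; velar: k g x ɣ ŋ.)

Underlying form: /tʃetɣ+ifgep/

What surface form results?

Rule 1: /t/ before /ɣ/ (voiced) → [d]
Rule 1: /f/ before /g/ (voiced) → [v]
After rule 1: tʃedɣ+ivgep
Rule 2: no segment meets the rule's conditions; no change.

[tʃedɣ+ivgep]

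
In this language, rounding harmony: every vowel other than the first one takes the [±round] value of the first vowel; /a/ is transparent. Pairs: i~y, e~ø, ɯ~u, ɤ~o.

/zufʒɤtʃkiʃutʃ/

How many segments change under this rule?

/ɤ/ harmonizes with /u/ ([+round]) → [o]
/i/ harmonizes with /u/ ([+round]) → [y]
2 segments change.

2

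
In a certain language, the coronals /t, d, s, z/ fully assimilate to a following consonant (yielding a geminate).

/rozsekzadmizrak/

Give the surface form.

/z/ before /s/ → [s] (total assimilation)
/d/ before /m/ → [m] (total assimilation)
/z/ before /r/ → [r] (total assimilation)

[rossekzammirrak]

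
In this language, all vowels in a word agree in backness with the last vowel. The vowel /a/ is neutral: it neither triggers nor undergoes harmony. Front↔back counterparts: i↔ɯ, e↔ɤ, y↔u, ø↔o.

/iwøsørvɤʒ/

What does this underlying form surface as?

[ɯwosorvɤʒ]

/i/ harmonizes with /ɤ/ ([+back]) → [ɯ]
/ø/ harmonizes with /ɤ/ ([+back]) → [o]
/ø/ harmonizes with /ɤ/ ([+back]) → [o]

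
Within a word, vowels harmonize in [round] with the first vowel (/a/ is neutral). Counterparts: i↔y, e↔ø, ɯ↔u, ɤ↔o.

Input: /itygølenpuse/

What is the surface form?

[itigelenpɯse]

/y/ harmonizes with /i/ ([-round]) → [i]
/ø/ harmonizes with /i/ ([-round]) → [e]
/u/ harmonizes with /i/ ([-round]) → [ɯ]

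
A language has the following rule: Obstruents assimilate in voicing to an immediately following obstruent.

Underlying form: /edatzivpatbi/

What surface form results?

/t/ before /z/ (voiced) → [d]
/v/ before /p/ (voiceless) → [f]
/t/ before /b/ (voiced) → [d]

[edadzifpadbi]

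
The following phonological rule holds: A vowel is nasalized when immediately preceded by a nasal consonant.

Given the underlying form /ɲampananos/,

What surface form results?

/a/ after nasal /ɲ/ → [ã]
/a/ after nasal /n/ → [ã]
/o/ after nasal /n/ → [õ]

[ɲãmpanãnõs]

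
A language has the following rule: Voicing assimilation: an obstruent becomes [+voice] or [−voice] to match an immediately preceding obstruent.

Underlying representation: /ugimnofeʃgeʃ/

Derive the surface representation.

[ugimnofeʃkeʃ]

/g/ after /ʃ/ (voiceless) → [k]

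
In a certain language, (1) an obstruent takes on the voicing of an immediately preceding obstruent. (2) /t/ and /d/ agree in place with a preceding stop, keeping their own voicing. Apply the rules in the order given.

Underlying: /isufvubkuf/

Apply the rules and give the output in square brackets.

Rule 1: /v/ after /f/ (voiceless) → [f]
Rule 1: /k/ after /b/ (voiced) → [g]
After rule 1: isuffubguf
Rule 2: no segment meets the rule's conditions; no change.

[isuffubguf]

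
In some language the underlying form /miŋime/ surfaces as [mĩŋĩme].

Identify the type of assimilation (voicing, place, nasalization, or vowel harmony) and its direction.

nasalization, regressive

/i/→[ĩ] /i/→[ĩ].
Each target copies a feature from the following segment, so the direction is regressive.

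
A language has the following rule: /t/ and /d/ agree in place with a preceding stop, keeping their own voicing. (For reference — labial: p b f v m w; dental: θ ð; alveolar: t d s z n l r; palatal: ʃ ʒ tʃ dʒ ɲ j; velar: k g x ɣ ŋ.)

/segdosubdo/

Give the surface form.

/d/ after /g/ (velar) → [g]
/d/ after /b/ (labial) → [b]

[seggosubbo]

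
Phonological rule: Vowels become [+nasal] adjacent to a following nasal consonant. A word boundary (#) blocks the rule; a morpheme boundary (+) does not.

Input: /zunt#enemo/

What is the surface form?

[zũnt#ẽnẽmo]

/u/ before nasal /n/ → [ũ]
/e/ before nasal /n/ → [ẽ]
/e/ before nasal /m/ → [ẽ]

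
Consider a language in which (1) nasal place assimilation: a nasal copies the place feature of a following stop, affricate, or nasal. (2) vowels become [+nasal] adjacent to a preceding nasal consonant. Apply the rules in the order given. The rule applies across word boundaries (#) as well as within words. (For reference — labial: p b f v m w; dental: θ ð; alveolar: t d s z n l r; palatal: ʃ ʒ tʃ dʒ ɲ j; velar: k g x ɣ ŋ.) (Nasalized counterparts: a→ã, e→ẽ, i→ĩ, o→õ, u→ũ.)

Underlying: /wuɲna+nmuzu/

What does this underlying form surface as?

Rule 1: /ɲ/ before /n/ (alveolar) → [n]
Rule 1: /n/ before /m/ (labial) → [m]
After rule 1: wunna+mmuzu
Rule 2: /a/ after nasal /n/ → [ã]
Rule 2: /u/ after nasal /m/ → [ũ]

[wunnã+mmũzu]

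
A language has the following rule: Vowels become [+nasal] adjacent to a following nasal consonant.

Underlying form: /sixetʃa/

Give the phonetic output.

[sixetʃa]

no segment meets the rule's conditions; no change.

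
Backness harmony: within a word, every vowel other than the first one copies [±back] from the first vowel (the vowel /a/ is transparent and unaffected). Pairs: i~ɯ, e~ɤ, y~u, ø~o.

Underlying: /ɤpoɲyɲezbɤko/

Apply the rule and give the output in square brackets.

/y/ harmonizes with /ɤ/ ([+back]) → [u]
/e/ harmonizes with /ɤ/ ([+back]) → [ɤ]

[ɤpoɲuɲɤzbɤko]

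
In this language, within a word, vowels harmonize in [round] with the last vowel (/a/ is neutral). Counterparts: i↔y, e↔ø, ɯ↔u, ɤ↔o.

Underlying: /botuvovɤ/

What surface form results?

[bɤtɯvɤvɤ]

/o/ harmonizes with /ɤ/ ([-round]) → [ɤ]
/u/ harmonizes with /ɤ/ ([-round]) → [ɯ]
/o/ harmonizes with /ɤ/ ([-round]) → [ɤ]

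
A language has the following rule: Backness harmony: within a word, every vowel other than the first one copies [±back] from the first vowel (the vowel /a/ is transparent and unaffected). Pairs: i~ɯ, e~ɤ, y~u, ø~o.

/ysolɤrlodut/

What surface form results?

[ysølerlødyt]

/o/ harmonizes with /y/ ([-back]) → [ø]
/ɤ/ harmonizes with /y/ ([-back]) → [e]
/o/ harmonizes with /y/ ([-back]) → [ø]
/u/ harmonizes with /y/ ([-back]) → [y]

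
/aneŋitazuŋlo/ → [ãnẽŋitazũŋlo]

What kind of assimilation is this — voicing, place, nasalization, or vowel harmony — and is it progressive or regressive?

nasalization, regressive

/a/→[ã] /e/→[ẽ] /u/→[ũ].
Each target copies a feature from the following segment, so the direction is regressive.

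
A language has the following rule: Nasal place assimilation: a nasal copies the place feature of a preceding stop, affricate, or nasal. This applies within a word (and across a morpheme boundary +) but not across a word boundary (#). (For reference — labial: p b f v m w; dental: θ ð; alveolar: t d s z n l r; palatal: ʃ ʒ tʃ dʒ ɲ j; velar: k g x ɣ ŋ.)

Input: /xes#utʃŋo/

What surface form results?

[xes#utʃɲo]

/ŋ/ after /tʃ/ (palatal) → [ɲ]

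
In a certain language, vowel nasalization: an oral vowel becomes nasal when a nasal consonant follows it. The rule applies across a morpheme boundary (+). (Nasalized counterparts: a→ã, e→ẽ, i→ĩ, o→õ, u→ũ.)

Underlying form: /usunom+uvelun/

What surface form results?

[usũnõm+uvelũn]

/u/ before nasal /n/ → [ũ]
/o/ before nasal /m/ → [õ]
/u/ before nasal /n/ → [ũ]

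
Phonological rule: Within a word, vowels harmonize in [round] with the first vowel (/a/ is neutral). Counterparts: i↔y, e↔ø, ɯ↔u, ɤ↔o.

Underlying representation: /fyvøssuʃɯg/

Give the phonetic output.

/ɯ/ harmonizes with /y/ ([+round]) → [u]

[fyvøssuʃug]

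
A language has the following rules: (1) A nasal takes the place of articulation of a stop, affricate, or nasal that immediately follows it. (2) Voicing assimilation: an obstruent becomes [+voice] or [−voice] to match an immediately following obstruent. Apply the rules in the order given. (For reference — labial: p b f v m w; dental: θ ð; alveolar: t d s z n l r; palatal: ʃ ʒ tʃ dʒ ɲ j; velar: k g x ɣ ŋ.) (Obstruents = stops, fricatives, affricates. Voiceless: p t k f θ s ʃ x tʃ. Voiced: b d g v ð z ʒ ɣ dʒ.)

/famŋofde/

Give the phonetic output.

Rule 1: /m/ before /ŋ/ (velar) → [ŋ]
After rule 1: faŋŋofde
Rule 2: /f/ before /d/ (voiced) → [v]

[faŋŋovde]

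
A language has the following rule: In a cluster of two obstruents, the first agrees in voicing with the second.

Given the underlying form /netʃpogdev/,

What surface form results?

[netʃpogdev]

no segment meets the rule's conditions; no change.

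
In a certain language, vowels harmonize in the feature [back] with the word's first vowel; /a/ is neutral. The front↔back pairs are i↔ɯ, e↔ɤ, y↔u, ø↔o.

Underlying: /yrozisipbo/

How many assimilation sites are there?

/o/ harmonizes with /y/ ([-back]) → [ø]
/o/ harmonizes with /y/ ([-back]) → [ø]
2 segments change.

2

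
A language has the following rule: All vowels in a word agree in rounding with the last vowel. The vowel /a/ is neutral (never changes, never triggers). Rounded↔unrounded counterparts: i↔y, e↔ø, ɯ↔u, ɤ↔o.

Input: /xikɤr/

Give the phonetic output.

no segment meets the rule's conditions; no change.

[xikɤr]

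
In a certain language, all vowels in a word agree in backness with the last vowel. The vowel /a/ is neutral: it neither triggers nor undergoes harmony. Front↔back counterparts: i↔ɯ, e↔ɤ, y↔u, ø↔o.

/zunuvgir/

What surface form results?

[zynyvgir]

/u/ harmonizes with /i/ ([-back]) → [y]
/u/ harmonizes with /i/ ([-back]) → [y]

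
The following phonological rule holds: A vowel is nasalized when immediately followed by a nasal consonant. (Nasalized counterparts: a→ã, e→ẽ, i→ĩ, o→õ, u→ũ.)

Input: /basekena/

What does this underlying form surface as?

/e/ before nasal /n/ → [ẽ]

[basekẽna]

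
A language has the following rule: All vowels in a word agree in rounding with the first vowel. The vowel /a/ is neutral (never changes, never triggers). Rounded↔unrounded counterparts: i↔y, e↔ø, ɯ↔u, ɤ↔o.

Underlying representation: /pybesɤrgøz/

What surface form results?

[pybøsorgøz]

/e/ harmonizes with /y/ ([+round]) → [ø]
/ɤ/ harmonizes with /y/ ([+round]) → [o]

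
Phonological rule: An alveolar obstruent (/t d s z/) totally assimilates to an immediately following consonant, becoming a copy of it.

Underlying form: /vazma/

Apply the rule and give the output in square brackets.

[vamma]

/z/ before /m/ → [m] (total assimilation)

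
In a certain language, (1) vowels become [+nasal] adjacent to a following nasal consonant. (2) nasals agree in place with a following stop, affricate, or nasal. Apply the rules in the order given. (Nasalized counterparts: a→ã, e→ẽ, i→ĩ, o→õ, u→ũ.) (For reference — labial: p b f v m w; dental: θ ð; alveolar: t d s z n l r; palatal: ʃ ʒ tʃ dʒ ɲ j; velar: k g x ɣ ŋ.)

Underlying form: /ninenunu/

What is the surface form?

[nĩnẽnũnu]

Rule 1: /i/ before nasal /n/ → [ĩ]
Rule 1: /e/ before nasal /n/ → [ẽ]
Rule 1: /u/ before nasal /n/ → [ũ]
After rule 1: nĩnẽnũnu
Rule 2: no segment meets the rule's conditions; no change.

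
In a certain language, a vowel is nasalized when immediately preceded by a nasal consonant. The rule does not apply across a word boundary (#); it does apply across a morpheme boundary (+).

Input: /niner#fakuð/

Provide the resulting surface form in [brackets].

/i/ after nasal /n/ → [ĩ]
/e/ after nasal /n/ → [ẽ]

[nĩnẽr#fakuð]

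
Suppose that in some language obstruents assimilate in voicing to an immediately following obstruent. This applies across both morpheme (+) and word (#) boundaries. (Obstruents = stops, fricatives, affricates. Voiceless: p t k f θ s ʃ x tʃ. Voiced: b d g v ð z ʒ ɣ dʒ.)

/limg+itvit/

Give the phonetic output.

[limg+idvit]

/t/ before /v/ (voiced) → [d]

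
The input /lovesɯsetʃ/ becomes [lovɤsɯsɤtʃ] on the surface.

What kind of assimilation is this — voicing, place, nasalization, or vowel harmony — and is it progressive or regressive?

/e/→[ɤ] /e/→[ɤ].
Vowels agree with the first vowel, so the harmony is progressive.

vowel harmony, progressive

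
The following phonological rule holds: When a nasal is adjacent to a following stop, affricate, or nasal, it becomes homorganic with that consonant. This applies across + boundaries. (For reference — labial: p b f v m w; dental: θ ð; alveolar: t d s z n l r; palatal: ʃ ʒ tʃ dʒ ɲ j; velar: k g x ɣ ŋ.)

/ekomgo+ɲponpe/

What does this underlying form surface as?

[ekoŋgo+mpompe]

/m/ before /g/ (velar) → [ŋ]
/ɲ/ before /p/ (labial) → [m]
/n/ before /p/ (labial) → [m]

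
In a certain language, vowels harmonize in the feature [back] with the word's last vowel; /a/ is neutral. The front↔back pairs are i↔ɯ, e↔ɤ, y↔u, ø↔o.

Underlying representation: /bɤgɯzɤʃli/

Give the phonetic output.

/ɤ/ harmonizes with /i/ ([-back]) → [e]
/ɯ/ harmonizes with /i/ ([-back]) → [i]
/ɤ/ harmonizes with /i/ ([-back]) → [e]

[begizeʃli]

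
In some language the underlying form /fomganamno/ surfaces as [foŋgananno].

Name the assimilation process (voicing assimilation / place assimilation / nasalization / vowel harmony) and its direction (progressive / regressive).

place assimilation, regressive

/m/→[ŋ] /m/→[n].
Each target copies a feature from the following segment, so the direction is regressive.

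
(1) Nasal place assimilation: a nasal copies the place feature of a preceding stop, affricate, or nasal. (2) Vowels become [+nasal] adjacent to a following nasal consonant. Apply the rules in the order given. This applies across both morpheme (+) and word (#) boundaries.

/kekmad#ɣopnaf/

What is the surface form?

[kekŋad#ɣopmaf]

Rule 1: /m/ after /k/ (velar) → [ŋ]
Rule 1: /n/ after /p/ (labial) → [m]
After rule 1: kekŋad#ɣopmaf
Rule 2: no segment meets the rule's conditions; no change.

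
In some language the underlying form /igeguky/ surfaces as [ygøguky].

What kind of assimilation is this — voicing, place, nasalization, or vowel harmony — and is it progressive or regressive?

vowel harmony, regressive

/i/→[y] /e/→[ø].
Vowels agree with the last vowel, so the harmony is regressive.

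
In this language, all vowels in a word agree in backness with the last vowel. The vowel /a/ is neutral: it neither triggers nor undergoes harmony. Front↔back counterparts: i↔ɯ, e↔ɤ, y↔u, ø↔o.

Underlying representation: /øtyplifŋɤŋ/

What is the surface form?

/ø/ harmonizes with /ɤ/ ([+back]) → [o]
/y/ harmonizes with /ɤ/ ([+back]) → [u]
/i/ harmonizes with /ɤ/ ([+back]) → [ɯ]

[otuplɯfŋɤŋ]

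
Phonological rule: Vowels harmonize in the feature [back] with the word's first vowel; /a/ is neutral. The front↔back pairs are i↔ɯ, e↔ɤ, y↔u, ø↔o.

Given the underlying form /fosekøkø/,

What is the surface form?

/e/ harmonizes with /o/ ([+back]) → [ɤ]
/ø/ harmonizes with /o/ ([+back]) → [o]
/ø/ harmonizes with /o/ ([+back]) → [o]

[fosɤkoko]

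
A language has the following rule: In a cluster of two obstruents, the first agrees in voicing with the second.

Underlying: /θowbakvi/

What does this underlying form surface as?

[θowbagvi]

/k/ before /v/ (voiced) → [g]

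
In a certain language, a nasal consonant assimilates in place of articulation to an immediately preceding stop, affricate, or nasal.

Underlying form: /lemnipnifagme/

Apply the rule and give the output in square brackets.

[lemmipmifagŋe]

/n/ after /m/ (labial) → [m]
/n/ after /p/ (labial) → [m]
/m/ after /g/ (velar) → [ŋ]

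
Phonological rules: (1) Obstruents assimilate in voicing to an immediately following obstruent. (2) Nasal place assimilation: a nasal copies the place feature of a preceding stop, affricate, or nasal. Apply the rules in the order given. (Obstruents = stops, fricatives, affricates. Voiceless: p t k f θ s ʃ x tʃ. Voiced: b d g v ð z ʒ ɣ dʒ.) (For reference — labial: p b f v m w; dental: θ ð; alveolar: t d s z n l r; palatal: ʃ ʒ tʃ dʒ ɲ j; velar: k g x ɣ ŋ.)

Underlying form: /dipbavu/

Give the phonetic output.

[dibbavu]

Rule 1: /p/ before /b/ (voiced) → [b]
After rule 1: dibbavu
Rule 2: no segment meets the rule's conditions; no change.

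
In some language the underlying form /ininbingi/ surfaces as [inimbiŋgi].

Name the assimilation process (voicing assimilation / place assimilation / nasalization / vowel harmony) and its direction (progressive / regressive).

place assimilation, regressive

/n/→[m] /n/→[ŋ].
Each target copies a feature from the following segment, so the direction is regressive.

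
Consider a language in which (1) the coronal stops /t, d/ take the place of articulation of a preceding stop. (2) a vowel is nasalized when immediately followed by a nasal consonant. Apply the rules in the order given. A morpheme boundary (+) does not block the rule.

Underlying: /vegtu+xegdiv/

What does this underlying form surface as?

Rule 1: /t/ after /g/ (velar) → [k]
Rule 1: /d/ after /g/ (velar) → [g]
After rule 1: vegku+xeggiv
Rule 2: no segment meets the rule's conditions; no change.

[vegku+xeggiv]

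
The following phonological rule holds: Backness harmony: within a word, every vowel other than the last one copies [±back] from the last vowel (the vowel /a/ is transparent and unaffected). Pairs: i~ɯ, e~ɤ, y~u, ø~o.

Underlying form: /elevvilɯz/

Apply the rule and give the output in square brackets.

[ɤlɤvvɯlɯz]

/e/ harmonizes with /ɯ/ ([+back]) → [ɤ]
/e/ harmonizes with /ɯ/ ([+back]) → [ɤ]
/i/ harmonizes with /ɯ/ ([+back]) → [ɯ]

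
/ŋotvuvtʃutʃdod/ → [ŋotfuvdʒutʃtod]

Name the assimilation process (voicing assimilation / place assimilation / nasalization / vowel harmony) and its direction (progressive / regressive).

/v/→[f] /tʃ/→[dʒ] /d/→[t].
Each target copies a feature from the preceding segment, so the direction is progressive.

voicing assimilation, progressive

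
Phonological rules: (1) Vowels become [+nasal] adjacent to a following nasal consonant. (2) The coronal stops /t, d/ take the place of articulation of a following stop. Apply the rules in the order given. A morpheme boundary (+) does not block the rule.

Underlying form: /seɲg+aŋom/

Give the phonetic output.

[sẽɲg+ãŋõm]

Rule 1: /e/ before nasal /ɲ/ → [ẽ]
Rule 1: /a/ before nasal /ŋ/ → [ã]
Rule 1: /o/ before nasal /m/ → [õ]
After rule 1: sẽɲg+ãŋõm
Rule 2: no segment meets the rule's conditions; no change.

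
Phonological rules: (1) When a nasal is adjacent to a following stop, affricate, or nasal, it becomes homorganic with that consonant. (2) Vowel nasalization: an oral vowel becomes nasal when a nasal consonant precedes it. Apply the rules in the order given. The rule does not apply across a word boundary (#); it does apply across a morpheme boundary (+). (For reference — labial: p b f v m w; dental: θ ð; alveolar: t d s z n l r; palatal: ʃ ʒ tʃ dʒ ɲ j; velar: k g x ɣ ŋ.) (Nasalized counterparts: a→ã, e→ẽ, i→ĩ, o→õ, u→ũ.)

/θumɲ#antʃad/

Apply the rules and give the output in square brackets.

Rule 1: /m/ before /ɲ/ (palatal) → [ɲ]
Rule 1: /n/ before /tʃ/ (palatal) → [ɲ]
After rule 1: θuɲɲ#aɲtʃad
Rule 2: no segment meets the rule's conditions; no change.

[θuɲɲ#aɲtʃad]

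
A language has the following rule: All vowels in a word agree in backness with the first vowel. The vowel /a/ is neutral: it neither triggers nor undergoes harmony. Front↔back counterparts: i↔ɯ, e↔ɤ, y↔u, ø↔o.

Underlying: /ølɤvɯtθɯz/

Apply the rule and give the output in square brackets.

[ølevitθiz]

/ɤ/ harmonizes with /ø/ ([-back]) → [e]
/ɯ/ harmonizes with /ø/ ([-back]) → [i]
/ɯ/ harmonizes with /ø/ ([-back]) → [i]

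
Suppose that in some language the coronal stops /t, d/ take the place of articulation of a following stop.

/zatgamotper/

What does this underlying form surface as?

[zakgamopper]

/t/ before /g/ (velar) → [k]
/t/ before /p/ (labial) → [p]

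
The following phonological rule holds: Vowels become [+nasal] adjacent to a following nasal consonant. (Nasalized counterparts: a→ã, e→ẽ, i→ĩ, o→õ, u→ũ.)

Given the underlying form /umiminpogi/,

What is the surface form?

[ũmĩmĩnpogi]

/u/ before nasal /m/ → [ũ]
/i/ before nasal /m/ → [ĩ]
/i/ before nasal /n/ → [ĩ]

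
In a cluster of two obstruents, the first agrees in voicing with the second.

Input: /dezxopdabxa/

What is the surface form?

[desxobdapxa]

/z/ before /x/ (voiceless) → [s]
/p/ before /d/ (voiced) → [b]
/b/ before /x/ (voiceless) → [p]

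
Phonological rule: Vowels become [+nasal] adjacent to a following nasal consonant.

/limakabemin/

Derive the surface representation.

/i/ before nasal /m/ → [ĩ]
/e/ before nasal /m/ → [ẽ]
/i/ before nasal /n/ → [ĩ]

[lĩmakabẽmĩn]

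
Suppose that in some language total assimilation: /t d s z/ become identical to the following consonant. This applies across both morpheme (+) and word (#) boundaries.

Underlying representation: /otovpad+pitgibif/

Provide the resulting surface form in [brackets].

/d/ before /p/ → [p] (total assimilation)
/t/ before /g/ → [g] (total assimilation)

[otovpap+piggibif]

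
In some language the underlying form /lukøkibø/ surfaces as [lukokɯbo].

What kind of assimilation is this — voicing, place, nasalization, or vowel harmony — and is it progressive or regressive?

/ø/→[o] /i/→[ɯ] /ø/→[o].
Vowels agree with the first vowel, so the harmony is progressive.

vowel harmony, progressive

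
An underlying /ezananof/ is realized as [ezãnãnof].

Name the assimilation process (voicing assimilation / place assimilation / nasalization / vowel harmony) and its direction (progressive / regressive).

/a/→[ã] /a/→[ã].
Each target copies a feature from the following segment, so the direction is regressive.

nasalization, regressive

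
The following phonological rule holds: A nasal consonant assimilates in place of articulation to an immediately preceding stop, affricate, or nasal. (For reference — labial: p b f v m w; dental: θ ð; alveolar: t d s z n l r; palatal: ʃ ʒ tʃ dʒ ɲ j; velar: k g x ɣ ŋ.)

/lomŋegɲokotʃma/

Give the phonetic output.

[lommegŋokotʃɲa]

/ŋ/ after /m/ (labial) → [m]
/ɲ/ after /g/ (velar) → [ŋ]
/m/ after /tʃ/ (palatal) → [ɲ]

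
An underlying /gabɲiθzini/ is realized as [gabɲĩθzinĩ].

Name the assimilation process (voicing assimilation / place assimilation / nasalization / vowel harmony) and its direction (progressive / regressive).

nasalization, progressive

/i/→[ĩ] /i/→[ĩ].
Each target copies a feature from the preceding segment, so the direction is progressive.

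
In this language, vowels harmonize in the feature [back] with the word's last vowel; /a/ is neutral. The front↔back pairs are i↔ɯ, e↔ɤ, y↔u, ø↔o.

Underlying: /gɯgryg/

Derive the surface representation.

/ɯ/ harmonizes with /y/ ([-back]) → [i]

[gigryg]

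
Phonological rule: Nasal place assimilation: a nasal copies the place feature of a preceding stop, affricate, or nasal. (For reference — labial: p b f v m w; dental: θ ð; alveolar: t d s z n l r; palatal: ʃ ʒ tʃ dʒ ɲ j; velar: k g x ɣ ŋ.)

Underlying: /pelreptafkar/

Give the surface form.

[pelreptafkar]

no segment meets the rule's conditions; no change.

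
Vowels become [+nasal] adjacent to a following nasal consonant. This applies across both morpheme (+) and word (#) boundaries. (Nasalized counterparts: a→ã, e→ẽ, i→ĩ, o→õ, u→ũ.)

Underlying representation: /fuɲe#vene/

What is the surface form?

[fũɲe#vẽne]

/u/ before nasal /ɲ/ → [ũ]
/e/ before nasal /n/ → [ẽ]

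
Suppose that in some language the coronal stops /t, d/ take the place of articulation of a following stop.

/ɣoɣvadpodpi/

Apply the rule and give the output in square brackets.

/d/ before /p/ (labial) → [b]
/d/ before /p/ (labial) → [b]

[ɣoɣvabpobpi]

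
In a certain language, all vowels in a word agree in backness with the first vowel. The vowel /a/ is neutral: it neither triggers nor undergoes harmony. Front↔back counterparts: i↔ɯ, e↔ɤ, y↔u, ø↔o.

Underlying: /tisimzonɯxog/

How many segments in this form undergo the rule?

3

/o/ harmonizes with /i/ ([-back]) → [ø]
/ɯ/ harmonizes with /i/ ([-back]) → [i]
/o/ harmonizes with /i/ ([-back]) → [ø]
3 segments change.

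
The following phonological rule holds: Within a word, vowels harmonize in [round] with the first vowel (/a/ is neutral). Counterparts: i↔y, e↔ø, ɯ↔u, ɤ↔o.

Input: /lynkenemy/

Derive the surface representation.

/e/ harmonizes with /y/ ([+round]) → [ø]
/e/ harmonizes with /y/ ([+round]) → [ø]

[lynkønømy]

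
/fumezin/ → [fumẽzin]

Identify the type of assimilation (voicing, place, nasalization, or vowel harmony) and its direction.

nasalization, progressive

/e/→[ẽ].
Each target copies a feature from the preceding segment, so the direction is progressive.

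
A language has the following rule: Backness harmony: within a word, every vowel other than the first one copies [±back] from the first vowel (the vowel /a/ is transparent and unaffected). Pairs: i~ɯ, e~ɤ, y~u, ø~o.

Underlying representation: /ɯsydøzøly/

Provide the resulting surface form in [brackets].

[ɯsudozolu]

/y/ harmonizes with /ɯ/ ([+back]) → [u]
/ø/ harmonizes with /ɯ/ ([+back]) → [o]
/ø/ harmonizes with /ɯ/ ([+back]) → [o]
/y/ harmonizes with /ɯ/ ([+back]) → [u]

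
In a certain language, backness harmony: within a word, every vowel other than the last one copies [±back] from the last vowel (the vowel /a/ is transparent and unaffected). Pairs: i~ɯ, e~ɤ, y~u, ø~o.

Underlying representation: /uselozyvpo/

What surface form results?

/e/ harmonizes with /o/ ([+back]) → [ɤ]
/y/ harmonizes with /o/ ([+back]) → [u]

[usɤlozuvpo]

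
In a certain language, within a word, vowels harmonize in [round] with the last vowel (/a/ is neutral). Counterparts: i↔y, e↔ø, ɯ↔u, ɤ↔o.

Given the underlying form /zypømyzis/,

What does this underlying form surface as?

[zipemizis]

/y/ harmonizes with /i/ ([-round]) → [i]
/ø/ harmonizes with /i/ ([-round]) → [e]
/y/ harmonizes with /i/ ([-round]) → [i]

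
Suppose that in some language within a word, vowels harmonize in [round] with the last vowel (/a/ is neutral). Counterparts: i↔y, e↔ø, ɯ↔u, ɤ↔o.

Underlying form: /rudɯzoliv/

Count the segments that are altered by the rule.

/u/ harmonizes with /i/ ([-round]) → [ɯ]
/o/ harmonizes with /i/ ([-round]) → [ɤ]
2 segments change.

2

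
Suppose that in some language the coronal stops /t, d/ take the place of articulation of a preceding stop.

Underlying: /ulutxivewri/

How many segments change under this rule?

0

No segment meets the rule's conditions.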